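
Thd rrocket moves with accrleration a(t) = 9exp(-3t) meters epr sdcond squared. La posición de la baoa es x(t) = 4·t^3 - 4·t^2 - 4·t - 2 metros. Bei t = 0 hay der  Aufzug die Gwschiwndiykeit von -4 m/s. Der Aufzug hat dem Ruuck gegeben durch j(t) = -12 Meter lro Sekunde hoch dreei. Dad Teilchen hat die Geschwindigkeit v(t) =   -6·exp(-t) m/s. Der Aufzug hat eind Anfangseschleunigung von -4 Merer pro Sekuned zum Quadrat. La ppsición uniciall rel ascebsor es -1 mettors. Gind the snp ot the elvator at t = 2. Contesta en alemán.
Um dies zu lösen, müssen wir 1 Ableitung unserer Gleichung für den Ruck j(t) = -12 nehmen. Die Ableitung von dem Ruck ergibt den Snap: s(t) = 0. Mit s(t) = 0 und Einsetzen von t = 2, finden wir s = 0.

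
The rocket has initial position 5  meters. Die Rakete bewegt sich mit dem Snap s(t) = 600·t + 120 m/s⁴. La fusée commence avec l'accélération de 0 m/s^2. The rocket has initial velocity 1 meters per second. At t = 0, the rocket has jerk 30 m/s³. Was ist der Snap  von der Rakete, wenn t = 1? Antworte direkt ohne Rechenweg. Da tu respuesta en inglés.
The snap at t = 1 is s = 720.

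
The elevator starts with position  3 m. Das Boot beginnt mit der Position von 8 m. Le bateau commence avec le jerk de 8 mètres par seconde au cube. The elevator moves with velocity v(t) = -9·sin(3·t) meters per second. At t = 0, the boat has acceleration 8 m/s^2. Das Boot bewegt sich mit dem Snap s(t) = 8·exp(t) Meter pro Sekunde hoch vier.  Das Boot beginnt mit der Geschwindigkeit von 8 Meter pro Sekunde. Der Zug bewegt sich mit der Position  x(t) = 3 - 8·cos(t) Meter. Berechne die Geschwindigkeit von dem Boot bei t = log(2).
Ausgehend von dem Snap s(t) = 8·exp(t), nehmen wir 3 Stammfunktionen. Durch Integration von dem Snap und Verwendung der Anfangsbedingung j(0) = 8, erhalten wir j(t) = 8·exp(t). Die Stammfunktion von dem Ruck, mit a(0) = 8, ergibt die Beschleunigung: a(t) = 8·exp(t). Mit ∫a(t)dt und Anwendung von v(0) = 8, finden wir v(t) = 8·exp(t). Mit v(t) = 8·exp(t) und Einsetzen von t = log(2), finden wir v = 16.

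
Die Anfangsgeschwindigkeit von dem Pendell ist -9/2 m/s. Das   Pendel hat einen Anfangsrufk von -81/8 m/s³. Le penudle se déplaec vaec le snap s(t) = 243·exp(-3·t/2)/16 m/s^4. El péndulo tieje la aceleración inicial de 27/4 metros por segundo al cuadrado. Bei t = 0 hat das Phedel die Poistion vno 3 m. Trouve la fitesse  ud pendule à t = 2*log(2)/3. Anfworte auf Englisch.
To solve this, we need to take 3 integrals of our snap equation s(t) = 243·exp(-3·t/2)/16. Integrating snap and using the initial condition j(0) = -81/8, we get j(t) = -81·exp(-3·t/2)/8. Integrating jerk and using the initial condition a(0) = 27/4, we get a(t) = 27·exp(-3·t/2)/4. The integral of acceleration, with v(0) = -9/2, gives velocity: v(t) = -9·exp(-3·t/2)/2. We have velocity v(t) = -9·exp(-3·t/2)/2. Substituting t = 2*log(2)/3: v(2*log(2)/3) = -9/4.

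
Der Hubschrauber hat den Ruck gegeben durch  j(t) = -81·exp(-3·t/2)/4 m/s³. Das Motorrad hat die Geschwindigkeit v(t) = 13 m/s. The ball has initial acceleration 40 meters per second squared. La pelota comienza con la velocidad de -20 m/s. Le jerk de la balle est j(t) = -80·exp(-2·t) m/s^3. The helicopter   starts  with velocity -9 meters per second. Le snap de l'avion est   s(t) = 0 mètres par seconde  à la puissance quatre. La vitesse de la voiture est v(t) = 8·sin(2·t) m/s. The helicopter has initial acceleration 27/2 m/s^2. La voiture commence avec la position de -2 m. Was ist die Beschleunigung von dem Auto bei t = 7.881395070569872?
Ausgehend von der Geschwindigkeit v(t) = 8·sin(2·t), nehmen wir 1 Ableitung. Mit d/dt von v(t) finden wir a(t) = 16·cos(2·t). Mit a(t) = 16·cos(2·t) und Einsetzen von t = 7.881395070569872, finden wir a = -15.9759581351734.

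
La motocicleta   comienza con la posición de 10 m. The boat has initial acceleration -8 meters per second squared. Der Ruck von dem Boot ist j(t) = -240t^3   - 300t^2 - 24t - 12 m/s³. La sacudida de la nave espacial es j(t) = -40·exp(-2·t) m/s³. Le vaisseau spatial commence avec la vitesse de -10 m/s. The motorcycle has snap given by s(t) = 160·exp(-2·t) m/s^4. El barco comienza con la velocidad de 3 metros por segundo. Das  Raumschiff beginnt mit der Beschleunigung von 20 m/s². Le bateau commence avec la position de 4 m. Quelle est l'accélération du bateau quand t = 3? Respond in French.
Nous devons trouver l'intégrale de notre équation du jerk j(t) = -240·t^3 - 300·t^2 - 24·t - 12 1 fois. En intégrant le jerk et en utilisant la condition initiale a(0) = -8, nous obtenons a(t) = -60·t^4 - 100·t^3 - 12·t^2 - 12·t - 8. Nous avons l'accélération a(t) = -60·t^4 - 100·t^3 - 12·t^2 - 12·t - 8. En substituant t = 3: a(3) = -7712.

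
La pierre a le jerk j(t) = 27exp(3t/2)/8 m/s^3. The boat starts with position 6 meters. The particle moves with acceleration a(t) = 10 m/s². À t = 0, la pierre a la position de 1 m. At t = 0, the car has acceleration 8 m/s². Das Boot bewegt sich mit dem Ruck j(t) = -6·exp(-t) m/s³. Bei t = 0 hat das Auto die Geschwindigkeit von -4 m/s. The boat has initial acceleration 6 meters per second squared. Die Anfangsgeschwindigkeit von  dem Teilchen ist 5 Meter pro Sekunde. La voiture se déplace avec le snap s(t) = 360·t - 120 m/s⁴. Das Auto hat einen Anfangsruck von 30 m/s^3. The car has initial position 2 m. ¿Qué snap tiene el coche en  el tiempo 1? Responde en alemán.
Wir haben den Snap s(t) = 360·t - 120. Durch Einsetzen von t = 1: s(1) = 240.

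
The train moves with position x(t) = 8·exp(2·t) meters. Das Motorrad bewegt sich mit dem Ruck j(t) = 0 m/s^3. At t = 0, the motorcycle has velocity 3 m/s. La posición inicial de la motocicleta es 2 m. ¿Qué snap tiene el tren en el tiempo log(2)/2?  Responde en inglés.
To solve this, we need to take 4 derivatives of our position equation x(t) = 8·exp(2·t). Differentiating position, we get velocity: v(t) = 16·exp(2·t). Differentiating velocity, we get acceleration: a(t) = 32·exp(2·t). Differentiating acceleration, we get jerk: j(t) = 64·exp(2·t). Differentiating jerk, we get snap: s(t) = 128·exp(2·t). Using s(t) = 128·exp(2·t) and substituting t = log(2)/2, we find s = 256.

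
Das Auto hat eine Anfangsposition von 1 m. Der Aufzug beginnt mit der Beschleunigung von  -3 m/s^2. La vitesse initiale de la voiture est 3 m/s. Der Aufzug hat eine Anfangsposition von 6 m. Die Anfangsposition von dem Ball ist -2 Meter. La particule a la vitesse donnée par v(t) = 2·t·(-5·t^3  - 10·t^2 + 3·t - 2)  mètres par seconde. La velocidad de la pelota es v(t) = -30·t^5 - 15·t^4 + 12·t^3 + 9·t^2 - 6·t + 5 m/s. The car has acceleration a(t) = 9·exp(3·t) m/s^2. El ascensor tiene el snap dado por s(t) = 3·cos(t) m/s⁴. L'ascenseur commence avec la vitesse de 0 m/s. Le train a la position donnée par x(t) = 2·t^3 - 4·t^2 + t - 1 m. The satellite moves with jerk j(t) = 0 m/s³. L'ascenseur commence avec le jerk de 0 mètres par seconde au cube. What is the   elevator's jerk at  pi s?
To find the answer, we compute 1 integral of s(t) = 3·cos(t). The antiderivative of snap is jerk. Using j(0) = 0, we get j(t) = 3·sin(t). From the given jerk equation j(t) = 3·sin(t), we substitute t = pi to get j = 0.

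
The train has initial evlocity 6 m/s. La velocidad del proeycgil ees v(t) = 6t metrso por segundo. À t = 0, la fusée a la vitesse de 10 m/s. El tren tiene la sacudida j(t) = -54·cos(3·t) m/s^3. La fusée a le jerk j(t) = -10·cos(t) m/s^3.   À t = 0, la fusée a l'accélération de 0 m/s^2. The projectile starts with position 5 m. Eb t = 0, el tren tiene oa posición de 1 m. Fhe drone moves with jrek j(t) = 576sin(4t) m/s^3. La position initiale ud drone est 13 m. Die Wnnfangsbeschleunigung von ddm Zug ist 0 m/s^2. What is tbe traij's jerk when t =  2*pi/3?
We have jerk j(t) = -54·cos(3·t). Substituting t = 2*pi/3: j(2*pi/3) = -54.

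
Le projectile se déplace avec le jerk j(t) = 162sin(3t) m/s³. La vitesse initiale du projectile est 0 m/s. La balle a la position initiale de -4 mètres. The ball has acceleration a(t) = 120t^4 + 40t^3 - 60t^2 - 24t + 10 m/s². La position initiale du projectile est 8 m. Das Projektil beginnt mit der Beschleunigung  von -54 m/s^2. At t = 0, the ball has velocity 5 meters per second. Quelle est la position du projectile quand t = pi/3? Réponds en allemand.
Wir müssen die Stammfunktion unserer Gleichung für den Ruck j(t) = 162·sin(3·t) 3-mal finden. Durch Integration von dem Ruck und Verwendung der Anfangsbedingung a(0) = -54, erhalten wir a(t) = -54·cos(3·t). Mit ∫a(t)dt und Anwendung von v(0) = 0, finden wir v(t) = -18·sin(3·t). Das Integral von der Geschwindigkeit ist die Position. Mit x(0) = 8 erhalten wir x(t) = 6·cos(3·t) + 2. Aus der Gleichung für die Position x(t) = 6·cos(3·t) + 2, setzen wir t = pi/3 ein und erhalten x = -4.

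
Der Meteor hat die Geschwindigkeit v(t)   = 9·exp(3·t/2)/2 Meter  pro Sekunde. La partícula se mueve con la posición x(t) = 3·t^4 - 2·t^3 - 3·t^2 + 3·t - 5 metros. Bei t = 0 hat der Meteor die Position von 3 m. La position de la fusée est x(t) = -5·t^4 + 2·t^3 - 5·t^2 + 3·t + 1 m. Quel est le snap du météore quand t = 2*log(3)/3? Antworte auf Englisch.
Starting from velocity v(t) = 9·exp(3·t/2)/2, we take 3 derivatives. Differentiating velocity, we get acceleration: a(t) = 27·exp(3·t/2)/4. Taking d/dt of a(t), we find j(t) = 81·exp(3·t/2)/8. Taking d/dt of j(t), we find s(t) = 243·exp(3·t/2)/16. Using s(t) = 243·exp(3·t/2)/16 and substituting t = 2*log(3)/3, we find s = 729/16.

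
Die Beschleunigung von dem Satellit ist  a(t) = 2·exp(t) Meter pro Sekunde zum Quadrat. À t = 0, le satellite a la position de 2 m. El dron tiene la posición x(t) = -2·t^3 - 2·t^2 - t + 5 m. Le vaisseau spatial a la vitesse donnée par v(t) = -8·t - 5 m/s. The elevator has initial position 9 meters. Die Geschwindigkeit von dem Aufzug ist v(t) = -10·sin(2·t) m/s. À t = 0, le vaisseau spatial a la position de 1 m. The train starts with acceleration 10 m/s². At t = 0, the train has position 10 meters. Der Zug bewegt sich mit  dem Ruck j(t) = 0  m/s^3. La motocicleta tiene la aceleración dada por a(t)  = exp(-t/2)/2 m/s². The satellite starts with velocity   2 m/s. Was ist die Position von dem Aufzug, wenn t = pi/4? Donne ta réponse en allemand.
Wir müssen die Stammfunktion unserer Gleichung für die Geschwindigkeit v(t) = -10·sin(2·t) 1-mal finden. Das Integral von der Geschwindigkeit, mit x(0) = 9, ergibt die Position: x(t) = 5·cos(2·t) + 4. Wir haben die Position x(t) = 5·cos(2·t) + 4. Durch Einsetzen von t = pi/4: x(pi/4) = 4.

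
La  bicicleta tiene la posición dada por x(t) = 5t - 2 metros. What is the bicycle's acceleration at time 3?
Starting from position x(t) = 5·t - 2, we take 2 derivatives. Differentiating position, we get velocity: v(t) = 5. Differentiating velocity, we get acceleration: a(t) = 0. From the given acceleration equation a(t) = 0, we substitute t = 3 to get a = 0.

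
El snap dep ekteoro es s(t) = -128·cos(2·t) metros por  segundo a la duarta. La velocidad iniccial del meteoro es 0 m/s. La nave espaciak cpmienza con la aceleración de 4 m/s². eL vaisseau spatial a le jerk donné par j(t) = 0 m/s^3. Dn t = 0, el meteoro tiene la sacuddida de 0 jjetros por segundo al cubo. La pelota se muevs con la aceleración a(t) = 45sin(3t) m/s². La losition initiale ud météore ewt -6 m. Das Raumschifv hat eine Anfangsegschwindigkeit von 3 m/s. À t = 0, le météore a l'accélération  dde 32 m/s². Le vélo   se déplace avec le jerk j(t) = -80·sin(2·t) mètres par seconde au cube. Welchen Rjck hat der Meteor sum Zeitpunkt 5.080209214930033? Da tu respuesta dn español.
Partiendo del snap s(t) = -128·cos(2·t), tomamos 1 integral. La integral del snap, con j(0) = 0, da la sacudida: j(t) = -64·sin(2·t). De la ecuación de la sacudida j(t) = -64·sin(2·t), sustituimos t = 5.080209214930033 para obtener j = 42.9479768150947.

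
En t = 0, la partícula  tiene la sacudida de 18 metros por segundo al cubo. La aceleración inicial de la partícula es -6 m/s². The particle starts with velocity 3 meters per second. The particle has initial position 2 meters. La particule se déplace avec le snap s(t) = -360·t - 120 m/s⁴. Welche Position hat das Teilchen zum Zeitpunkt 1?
Wir müssen die Stammfunktion unserer Gleichung für den Snap s(t) = -360·t - 120 4-mal finden. Durch Integration von dem Snap und Verwendung der Anfangsbedingung j(0) = 18, erhalten wir j(t) = -180·t^2 - 120·t + 18. Durch Integration von dem Ruck und Verwendung der Anfangsbedingung a(0) = -6, erhalten wir a(t) = -60·t^3 - 60·t^2 + 18·t - 6. Die Stammfunktion von der Beschleunigung, mit v(0) = 3, ergibt die Geschwindigkeit: v(t) = -15·t^4 - 20·t^3 + 9·t^2 - 6·t + 3. Durch Integration von der Geschwindigkeit und Verwendung der Anfangsbedingung x(0) = 2, erhalten wir x(t) = -3·t^5 - 5·t^4 + 3·t^3 - 3·t^2 + 3·t + 2. Wir haben die Position x(t) = -3·t^5 - 5·t^4 + 3·t^3 - 3·t^2 + 3·t + 2. Durch Einsetzen von t = 1: x(1) = -3.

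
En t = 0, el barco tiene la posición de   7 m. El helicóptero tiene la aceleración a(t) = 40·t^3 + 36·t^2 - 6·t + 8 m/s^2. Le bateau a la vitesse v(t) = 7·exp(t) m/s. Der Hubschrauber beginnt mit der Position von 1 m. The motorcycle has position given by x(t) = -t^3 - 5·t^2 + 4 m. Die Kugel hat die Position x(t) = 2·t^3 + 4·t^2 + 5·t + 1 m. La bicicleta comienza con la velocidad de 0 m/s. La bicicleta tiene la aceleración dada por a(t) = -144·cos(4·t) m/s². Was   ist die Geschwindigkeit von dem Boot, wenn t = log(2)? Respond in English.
From the given velocity equation v(t) = 7·exp(t), we substitute t = log(2) to get v = 14.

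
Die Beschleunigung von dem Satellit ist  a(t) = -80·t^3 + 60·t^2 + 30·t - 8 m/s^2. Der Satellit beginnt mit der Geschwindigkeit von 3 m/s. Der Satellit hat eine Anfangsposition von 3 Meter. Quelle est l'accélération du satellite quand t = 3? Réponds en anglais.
From the given acceleration equation a(t) = -80·t^3 + 60·t^2 + 30·t - 8, we substitute t = 3 to get a = -1538.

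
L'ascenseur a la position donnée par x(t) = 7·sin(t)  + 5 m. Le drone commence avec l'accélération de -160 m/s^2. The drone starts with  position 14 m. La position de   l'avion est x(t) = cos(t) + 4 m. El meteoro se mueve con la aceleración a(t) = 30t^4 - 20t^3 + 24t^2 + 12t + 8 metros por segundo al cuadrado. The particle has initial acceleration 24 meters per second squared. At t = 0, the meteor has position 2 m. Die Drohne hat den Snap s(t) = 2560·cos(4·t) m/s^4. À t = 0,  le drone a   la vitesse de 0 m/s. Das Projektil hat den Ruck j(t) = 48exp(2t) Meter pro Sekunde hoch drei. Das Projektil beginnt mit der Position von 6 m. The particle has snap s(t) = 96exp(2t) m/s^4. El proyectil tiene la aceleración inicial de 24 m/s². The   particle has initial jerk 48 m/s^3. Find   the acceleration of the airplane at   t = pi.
To solve this, we need to take 2 derivatives of our position equation x(t) = cos(t) + 4. The derivative of position gives velocity: v(t) = -sin(t). Differentiating velocity, we get acceleration: a(t) = -cos(t). Using a(t) = -cos(t) and substituting t = pi, we find a = 1.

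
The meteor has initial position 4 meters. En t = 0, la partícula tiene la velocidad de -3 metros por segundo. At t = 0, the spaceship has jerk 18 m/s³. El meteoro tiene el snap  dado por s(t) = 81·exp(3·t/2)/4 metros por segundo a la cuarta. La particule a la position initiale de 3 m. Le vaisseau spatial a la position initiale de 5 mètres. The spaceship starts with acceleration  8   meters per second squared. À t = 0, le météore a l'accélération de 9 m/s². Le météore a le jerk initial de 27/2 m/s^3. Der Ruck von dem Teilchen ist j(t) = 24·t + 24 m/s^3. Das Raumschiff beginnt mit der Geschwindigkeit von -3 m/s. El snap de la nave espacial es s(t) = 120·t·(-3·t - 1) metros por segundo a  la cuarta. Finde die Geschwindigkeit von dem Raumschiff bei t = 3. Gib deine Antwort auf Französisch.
Nous devons intégrer notre équation du snap s(t) = 120·t·(-3·t - 1) 3 fois. L'intégrale du snap est le jerk. En utilisant j(0) = 18, nous obtenons j(t) = -120·t^3 - 60·t^2 + 18. La primitive du jerk, avec a(0) = 8, donne l'accélération: a(t) = -30·t^4 - 20·t^3 + 18·t + 8. En intégrant l'accélération et en utilisant la condition initiale v(0) = -3, nous obtenons v(t) = -6·t^5 - 5·t^4 + 9·t^2 + 8·t - 3. En utilisant v(t) = -6·t^5 - 5·t^4 + 9·t^2 + 8·t - 3 et en substituant t = 3, nous trouvons v = -1761.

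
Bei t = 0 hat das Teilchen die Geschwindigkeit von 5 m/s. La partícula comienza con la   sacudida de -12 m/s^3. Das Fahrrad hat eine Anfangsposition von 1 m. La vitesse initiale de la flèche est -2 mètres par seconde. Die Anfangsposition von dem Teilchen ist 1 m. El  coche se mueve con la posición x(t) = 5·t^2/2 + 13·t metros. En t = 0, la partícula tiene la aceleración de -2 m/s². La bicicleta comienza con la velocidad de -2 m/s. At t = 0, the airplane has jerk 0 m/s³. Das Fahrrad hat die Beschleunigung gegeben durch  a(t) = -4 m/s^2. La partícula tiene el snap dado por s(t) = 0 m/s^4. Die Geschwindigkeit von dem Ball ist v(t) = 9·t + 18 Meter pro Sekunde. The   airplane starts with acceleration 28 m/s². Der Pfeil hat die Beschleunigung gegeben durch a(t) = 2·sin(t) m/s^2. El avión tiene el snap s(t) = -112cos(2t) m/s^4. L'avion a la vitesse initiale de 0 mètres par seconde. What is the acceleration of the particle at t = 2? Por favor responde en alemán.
Wir müssen unsere Gleichung für den Snap s(t) = 0 2-mal integrieren. Die Stammfunktion von dem Snap, mit j(0) = -12, ergibt den Ruck: j(t) = -12. Mit ∫j(t)dt und Anwendung von a(0) = -2, finden wir a(t) = -12·t - 2. Wir haben die Beschleunigung a(t) = -12·t - 2. Durch Einsetzen von t = 2: a(2) = -26.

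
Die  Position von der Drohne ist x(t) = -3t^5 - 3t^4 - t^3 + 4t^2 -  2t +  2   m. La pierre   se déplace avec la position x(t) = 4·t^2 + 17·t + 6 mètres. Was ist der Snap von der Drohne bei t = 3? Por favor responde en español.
Para resolver esto, necesitamos tomar 4 derivadas de nuestra ecuación de la posición x(t) = -3·t^5 - 3·t^4 - t^3 + 4·t^2 - 2·t + 2. Derivando la posición, obtenemos la velocidad: v(t) = -15·t^4 - 12·t^3 - 3·t^2 + 8·t - 2. Derivando la velocidad, obtenemos la aceleración: a(t) = -60·t^3 - 36·t^2 - 6·t + 8. Tomando d/dt de a(t), encontramos j(t) = -180·t^2 - 72·t - 6. Derivando la sacudida, obtenemos el snap: s(t) = -360·t - 72. De la ecuación del snap s(t) = -360·t - 72, sustituimos t = 3 para obtener s = -1152.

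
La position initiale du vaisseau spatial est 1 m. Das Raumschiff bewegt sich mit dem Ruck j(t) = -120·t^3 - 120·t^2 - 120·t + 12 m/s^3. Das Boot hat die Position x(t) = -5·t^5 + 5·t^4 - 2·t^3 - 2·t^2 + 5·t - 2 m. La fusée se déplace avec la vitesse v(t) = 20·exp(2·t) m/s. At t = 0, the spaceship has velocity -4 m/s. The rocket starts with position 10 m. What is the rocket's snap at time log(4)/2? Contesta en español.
Debemos derivar nuestra ecuación de la velocidad v(t) = 20·exp(2·t) 3 veces. Tomando d/dt de v(t), encontramos a(t) = 40·exp(2·t). Derivando la aceleración, obtenemos la sacudida: j(t) = 80·exp(2·t). La derivada de la sacudida da el snap: s(t) = 160·exp(2·t). Tenemos el snap s(t) = 160·exp(2·t). Sustituyendo t = log(4)/2: s(log(4)/2) = 640.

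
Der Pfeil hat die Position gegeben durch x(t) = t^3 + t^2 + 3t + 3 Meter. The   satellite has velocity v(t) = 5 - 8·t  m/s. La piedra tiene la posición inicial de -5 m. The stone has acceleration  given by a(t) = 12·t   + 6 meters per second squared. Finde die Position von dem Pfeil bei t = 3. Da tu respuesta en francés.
De l'équation de la position x(t) = t^3 + t^2 + 3·t + 3, nous substituons t = 3 pour obtenir x = 48.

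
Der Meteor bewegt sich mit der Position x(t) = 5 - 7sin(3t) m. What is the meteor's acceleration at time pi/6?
To solve this, we need to take 2 derivatives of our position equation x(t) = 5 - 7·sin(3·t). The derivative of position gives velocity: v(t) = -21·cos(3·t). The derivative of velocity gives acceleration: a(t) = 63·sin(3·t). We have acceleration a(t) = 63·sin(3·t). Substituting t = pi/6: a(pi/6) = 63.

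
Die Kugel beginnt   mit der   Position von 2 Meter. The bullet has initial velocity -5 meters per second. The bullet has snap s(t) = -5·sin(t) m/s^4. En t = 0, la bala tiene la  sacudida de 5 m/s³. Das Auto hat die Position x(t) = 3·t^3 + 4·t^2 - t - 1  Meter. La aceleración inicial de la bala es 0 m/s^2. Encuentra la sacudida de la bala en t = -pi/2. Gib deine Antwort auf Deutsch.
Wir müssen unsere Gleichung für den Snap s(t) = -5·sin(t) 1-mal integrieren. Mit ∫s(t)dt und Anwendung von j(0) = 5, finden wir j(t) = 5·cos(t). Wir haben den Ruck j(t) = 5·cos(t). Durch Einsetzen von t = -pi/2: j(-pi/2) = 0.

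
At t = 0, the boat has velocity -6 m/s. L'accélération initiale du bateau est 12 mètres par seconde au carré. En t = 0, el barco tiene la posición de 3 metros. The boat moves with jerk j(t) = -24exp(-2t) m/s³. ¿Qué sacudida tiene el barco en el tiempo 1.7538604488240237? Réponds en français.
En utilisant j(t) = -24·exp(-2·t) et en substituant t = 1.7538604488240237, nous trouvons j = -0.719163126500198.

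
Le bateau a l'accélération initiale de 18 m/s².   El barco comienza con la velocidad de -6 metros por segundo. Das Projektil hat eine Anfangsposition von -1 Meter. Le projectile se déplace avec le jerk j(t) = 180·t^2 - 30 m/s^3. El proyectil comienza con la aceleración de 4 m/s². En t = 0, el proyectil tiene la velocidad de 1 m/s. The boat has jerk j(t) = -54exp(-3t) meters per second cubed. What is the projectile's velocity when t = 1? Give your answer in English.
To solve this, we need to take 2 antiderivatives of our jerk equation j(t) = 180·t^2 - 30. Taking ∫j(t)dt and applying a(0) = 4, we find a(t) = 60·t^3 - 30·t + 4. Integrating acceleration and using the initial condition v(0) = 1, we get v(t) = 15·t^4 - 15·t^2 + 4·t + 1. Using v(t) = 15·t^4 - 15·t^2 + 4·t + 1 and substituting t = 1, we find v = 5.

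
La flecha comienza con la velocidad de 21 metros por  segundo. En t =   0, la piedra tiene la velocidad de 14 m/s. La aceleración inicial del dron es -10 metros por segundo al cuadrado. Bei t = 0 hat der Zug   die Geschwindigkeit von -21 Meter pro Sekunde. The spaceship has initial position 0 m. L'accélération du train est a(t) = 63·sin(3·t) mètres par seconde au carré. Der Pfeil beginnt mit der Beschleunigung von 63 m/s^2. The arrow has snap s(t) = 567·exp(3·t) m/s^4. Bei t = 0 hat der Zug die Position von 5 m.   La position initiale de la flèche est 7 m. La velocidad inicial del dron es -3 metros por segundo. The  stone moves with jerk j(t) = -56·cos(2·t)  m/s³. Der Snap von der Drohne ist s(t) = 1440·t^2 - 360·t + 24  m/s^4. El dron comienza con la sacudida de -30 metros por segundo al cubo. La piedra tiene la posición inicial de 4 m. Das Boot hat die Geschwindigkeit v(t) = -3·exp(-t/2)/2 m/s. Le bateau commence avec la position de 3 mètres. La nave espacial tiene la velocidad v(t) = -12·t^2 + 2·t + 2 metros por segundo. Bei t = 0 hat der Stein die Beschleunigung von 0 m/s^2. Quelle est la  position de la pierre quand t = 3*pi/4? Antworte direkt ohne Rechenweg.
La position à t = 3*pi/4 est x = -3.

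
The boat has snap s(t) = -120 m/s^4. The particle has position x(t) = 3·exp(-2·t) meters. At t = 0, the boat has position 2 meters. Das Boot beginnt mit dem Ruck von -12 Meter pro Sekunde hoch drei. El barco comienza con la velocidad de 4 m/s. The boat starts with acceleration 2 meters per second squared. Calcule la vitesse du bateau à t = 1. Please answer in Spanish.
Partiendo del snap s(t) = -120, tomamos 3 integrales. Tomando ∫s(t)dt y aplicando j(0) = -12, encontramos j(t) = -120·t - 12. La antiderivada de la sacudida es la aceleración. Usando a(0) = 2, obtenemos a(t) = -60·t^2 - 12·t + 2. La integral de la aceleración es la velocidad. Usando v(0) = 4, obtenemos v(t) = -20·t^3 - 6·t^2 + 2·t + 4. Usando v(t) = -20·t^3 - 6·t^2 + 2·t + 4 y sustituyendo t = 1, encontramos v = -20.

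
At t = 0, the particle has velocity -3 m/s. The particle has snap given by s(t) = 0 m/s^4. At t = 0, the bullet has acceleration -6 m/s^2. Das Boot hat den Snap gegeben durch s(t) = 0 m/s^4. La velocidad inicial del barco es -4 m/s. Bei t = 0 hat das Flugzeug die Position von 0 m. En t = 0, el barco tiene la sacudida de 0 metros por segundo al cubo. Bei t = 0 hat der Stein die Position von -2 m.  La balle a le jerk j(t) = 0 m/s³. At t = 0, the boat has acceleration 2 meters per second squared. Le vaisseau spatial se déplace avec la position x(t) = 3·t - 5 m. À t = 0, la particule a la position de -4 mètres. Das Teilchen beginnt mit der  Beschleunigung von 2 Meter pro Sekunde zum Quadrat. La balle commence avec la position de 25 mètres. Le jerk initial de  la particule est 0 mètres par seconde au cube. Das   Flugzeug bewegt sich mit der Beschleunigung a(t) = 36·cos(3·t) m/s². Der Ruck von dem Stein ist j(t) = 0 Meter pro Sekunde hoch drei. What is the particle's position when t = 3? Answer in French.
Pour résoudre ceci, nous devons prendre 4 intégrales de notre équation du snap s(t) = 0. En prenant ∫s(t)dt et en appliquant j(0) = 0, nous trouvons j(t) = 0. En prenant ∫j(t)dt et en appliquant a(0) = 2, nous trouvons a(t) = 2. En prenant ∫a(t)dt et en appliquant v(0) = -3, nous trouvons v(t) = 2·t - 3. En prenant ∫v(t)dt et en appliquant x(0) = -4, nous trouvons x(t) = t^2 - 3·t - 4. Nous avons la position x(t) = t^2 - 3·t - 4. En substituant t = 3: x(3) = -4.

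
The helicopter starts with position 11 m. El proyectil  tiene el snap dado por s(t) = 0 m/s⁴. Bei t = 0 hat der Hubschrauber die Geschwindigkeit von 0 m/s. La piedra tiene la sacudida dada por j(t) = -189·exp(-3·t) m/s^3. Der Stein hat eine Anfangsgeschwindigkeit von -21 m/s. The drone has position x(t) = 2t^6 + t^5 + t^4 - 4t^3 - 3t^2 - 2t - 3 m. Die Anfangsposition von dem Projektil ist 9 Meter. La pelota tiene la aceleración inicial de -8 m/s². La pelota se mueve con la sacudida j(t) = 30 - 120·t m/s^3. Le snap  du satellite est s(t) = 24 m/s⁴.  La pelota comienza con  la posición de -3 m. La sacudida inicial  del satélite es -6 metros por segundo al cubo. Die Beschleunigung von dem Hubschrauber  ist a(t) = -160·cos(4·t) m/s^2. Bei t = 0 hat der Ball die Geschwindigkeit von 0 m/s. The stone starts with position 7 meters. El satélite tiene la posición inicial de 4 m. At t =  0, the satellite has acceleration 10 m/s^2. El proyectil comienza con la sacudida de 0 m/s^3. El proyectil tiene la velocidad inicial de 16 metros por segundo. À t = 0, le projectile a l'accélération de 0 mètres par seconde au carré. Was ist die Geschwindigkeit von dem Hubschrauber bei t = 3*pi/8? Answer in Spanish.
Debemos encontrar la integral de nuestra ecuación de la aceleración a(t) = -160·cos(4·t) 1 vez. Integrando la aceleración y usando la condición inicial v(0) = 0, obtenemos v(t) = -40·sin(4·t). Usando v(t) = -40·sin(4·t) y sustituyendo t = 3*pi/8, encontramos v = 40.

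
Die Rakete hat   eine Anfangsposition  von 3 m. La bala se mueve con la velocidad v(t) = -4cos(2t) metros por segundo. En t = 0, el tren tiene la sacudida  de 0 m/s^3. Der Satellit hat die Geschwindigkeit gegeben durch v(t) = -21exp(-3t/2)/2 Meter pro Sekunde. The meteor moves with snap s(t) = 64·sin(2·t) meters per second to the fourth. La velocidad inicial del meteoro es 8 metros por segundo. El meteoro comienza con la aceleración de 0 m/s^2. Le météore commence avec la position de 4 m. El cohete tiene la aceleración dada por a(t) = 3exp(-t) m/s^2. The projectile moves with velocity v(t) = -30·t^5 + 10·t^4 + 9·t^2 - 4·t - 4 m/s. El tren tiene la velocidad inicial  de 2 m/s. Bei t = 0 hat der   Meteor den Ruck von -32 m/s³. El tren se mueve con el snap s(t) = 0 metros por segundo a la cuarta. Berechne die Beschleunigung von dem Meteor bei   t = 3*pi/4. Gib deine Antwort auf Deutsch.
Wir müssen die Stammfunktion unserer Gleichung für den Snap s(t) = 64·sin(2·t) 2-mal finden. Durch Integration von dem Snap und Verwendung der Anfangsbedingung j(0) = -32, erhalten wir j(t) = -32·cos(2·t). Das Integral von dem Ruck, mit a(0) = 0, ergibt die Beschleunigung: a(t) = -16·sin(2·t). Mit a(t) = -16·sin(2·t) und Einsetzen von t = 3*pi/4, finden wir a = 16.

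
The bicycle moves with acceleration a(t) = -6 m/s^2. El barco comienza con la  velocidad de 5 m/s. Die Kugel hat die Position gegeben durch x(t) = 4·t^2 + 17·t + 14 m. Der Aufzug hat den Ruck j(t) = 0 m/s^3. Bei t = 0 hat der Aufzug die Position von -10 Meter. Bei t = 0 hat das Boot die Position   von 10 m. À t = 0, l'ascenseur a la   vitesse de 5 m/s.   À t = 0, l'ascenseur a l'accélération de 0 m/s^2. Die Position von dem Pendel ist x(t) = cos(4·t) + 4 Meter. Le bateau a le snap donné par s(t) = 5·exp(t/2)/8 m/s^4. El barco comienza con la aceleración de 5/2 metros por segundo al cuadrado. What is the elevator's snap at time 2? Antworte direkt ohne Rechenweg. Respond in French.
s(2) = 0.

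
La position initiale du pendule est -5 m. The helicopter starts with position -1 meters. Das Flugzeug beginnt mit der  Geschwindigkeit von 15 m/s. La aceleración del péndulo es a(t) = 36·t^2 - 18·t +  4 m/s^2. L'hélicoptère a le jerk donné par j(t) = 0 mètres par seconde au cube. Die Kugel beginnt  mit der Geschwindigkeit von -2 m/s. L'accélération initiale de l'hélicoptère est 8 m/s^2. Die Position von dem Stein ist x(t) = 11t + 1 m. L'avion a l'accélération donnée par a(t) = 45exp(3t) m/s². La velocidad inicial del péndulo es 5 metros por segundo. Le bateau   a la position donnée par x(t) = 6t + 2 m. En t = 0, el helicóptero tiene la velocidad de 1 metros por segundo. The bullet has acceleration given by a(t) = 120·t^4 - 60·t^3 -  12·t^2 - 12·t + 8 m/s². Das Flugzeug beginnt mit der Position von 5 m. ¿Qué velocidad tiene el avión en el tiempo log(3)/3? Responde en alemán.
Wir müssen die Stammfunktion unserer Gleichung für die Beschleunigung a(t) = 45·exp(3·t) 1-mal finden. Die Stammfunktion von der Beschleunigung ist die Geschwindigkeit. Mit v(0) = 15 erhalten wir v(t) = 15·exp(3·t). Mit v(t) = 15·exp(3·t) und Einsetzen von t = log(3)/3, finden wir v = 45.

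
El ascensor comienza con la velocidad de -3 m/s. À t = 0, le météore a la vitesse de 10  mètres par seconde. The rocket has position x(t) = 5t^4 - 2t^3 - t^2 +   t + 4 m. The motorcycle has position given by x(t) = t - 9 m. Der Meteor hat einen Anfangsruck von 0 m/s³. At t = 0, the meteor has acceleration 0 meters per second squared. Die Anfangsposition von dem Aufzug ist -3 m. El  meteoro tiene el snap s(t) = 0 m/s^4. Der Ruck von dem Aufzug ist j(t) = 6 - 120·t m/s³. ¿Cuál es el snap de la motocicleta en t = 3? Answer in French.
En partant de la position x(t) = t - 9, nous prenons 4 dérivées. En dérivant la position, nous obtenons la vitesse: v(t) = 1. La dérivée de la vitesse donne l'accélération: a(t) = 0. En dérivant l'accélération, nous obtenons le jerk: j(t) = 0. En dérivant le jerk, nous obtenons le snap: s(t) = 0. De l'équation du snap s(t) = 0, nous substituons t = 3 pour obtenir s = 0.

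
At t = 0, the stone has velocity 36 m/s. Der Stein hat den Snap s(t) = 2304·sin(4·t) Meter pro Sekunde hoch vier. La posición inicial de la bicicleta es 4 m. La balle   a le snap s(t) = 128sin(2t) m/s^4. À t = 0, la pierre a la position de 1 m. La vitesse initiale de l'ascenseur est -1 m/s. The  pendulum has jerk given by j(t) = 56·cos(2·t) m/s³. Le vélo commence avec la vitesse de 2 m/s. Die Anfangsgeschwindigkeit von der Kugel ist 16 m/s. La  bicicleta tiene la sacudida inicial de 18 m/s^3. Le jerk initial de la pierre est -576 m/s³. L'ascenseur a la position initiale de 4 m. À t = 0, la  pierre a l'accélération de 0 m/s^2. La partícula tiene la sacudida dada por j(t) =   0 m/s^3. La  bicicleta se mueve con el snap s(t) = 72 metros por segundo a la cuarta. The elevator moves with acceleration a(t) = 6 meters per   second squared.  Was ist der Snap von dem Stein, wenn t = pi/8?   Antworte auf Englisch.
We have snap s(t) = 2304·sin(4·t). Substituting t = pi/8: s(pi/8) = 2304.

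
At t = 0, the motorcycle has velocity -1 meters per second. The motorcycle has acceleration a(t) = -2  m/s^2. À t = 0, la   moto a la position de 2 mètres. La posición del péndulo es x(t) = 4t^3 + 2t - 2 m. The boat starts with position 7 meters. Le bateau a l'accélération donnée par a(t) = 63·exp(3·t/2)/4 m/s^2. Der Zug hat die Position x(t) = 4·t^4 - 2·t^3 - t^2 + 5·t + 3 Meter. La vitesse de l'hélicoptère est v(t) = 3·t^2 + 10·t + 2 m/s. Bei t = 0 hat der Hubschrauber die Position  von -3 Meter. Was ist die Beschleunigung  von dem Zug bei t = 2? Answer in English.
To solve this, we need to take 2 derivatives of our position equation x(t) = 4·t^4 - 2·t^3 - t^2 + 5·t + 3. The derivative of position gives velocity: v(t) = 16·t^3 - 6·t^2 - 2·t + 5. Taking d/dt of v(t), we find a(t) = 48·t^2 - 12·t - 2. We have acceleration a(t) = 48·t^2 - 12·t - 2. Substituting t = 2: a(2) = 166.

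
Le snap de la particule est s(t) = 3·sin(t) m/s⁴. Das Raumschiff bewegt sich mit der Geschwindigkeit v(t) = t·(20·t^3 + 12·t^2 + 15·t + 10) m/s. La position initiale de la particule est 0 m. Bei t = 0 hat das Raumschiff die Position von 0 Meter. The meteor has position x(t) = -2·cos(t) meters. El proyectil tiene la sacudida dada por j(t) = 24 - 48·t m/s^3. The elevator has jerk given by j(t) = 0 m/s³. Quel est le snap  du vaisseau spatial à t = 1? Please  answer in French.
Pour résoudre ceci, nous devons prendre 3 dérivées de notre équation de la vitesse v(t) = t·(20·t^3 + 12·t^2 + 15·t + 10). En prenant d/dt de v(t), nous trouvons a(t) = 20·t^3 + 12·t^2 + t·(60·t^2 + 24·t + 15) + 15·t + 10. La dérivée de l'accélération donne le jerk: j(t) = 120·t^2 + t·(120·t + 24) + 48·t + 30. La dérivée du jerk donne le snap: s(t) = 480·t + 72. Nous avons le snap s(t) = 480·t + 72. En substituant t = 1: s(1) = 552.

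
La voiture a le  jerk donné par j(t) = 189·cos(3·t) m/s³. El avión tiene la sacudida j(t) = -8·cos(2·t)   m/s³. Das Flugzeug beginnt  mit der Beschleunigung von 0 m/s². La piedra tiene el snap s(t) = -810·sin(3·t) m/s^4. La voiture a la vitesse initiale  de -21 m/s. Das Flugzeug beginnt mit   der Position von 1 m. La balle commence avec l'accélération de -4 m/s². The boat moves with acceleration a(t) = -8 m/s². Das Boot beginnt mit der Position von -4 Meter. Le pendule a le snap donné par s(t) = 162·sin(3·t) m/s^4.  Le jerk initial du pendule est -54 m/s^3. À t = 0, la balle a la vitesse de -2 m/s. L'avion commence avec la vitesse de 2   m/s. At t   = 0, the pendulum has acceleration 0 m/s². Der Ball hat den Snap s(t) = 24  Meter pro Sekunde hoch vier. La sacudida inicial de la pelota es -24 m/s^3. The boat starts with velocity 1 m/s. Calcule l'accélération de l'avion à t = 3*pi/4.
Nous devons intégrer notre équation du jerk j(t) = -8·cos(2·t) 1 fois. En intégrant le jerk et en utilisant la condition initiale a(0) = 0, nous obtenons a(t) = -4·sin(2·t). De l'équation de l'accélération a(t) = -4·sin(2·t), nous substituons t = 3*pi/4 pour obtenir a = 4.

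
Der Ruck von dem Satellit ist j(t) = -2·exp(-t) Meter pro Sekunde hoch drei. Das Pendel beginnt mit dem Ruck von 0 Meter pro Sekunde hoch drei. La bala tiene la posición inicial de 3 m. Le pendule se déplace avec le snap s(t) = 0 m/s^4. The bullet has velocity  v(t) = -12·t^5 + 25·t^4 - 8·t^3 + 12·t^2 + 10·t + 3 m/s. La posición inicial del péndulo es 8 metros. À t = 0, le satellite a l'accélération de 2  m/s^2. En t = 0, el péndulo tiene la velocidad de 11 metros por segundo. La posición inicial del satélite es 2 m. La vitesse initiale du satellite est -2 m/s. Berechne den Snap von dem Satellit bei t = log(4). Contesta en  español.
Partiendo de la sacudida j(t) = -2·exp(-t), tomamos 1 derivada. La derivada de la sacudida da el snap: s(t) = 2·exp(-t). Tenemos el snap s(t) = 2·exp(-t). Sustituyendo t = log(4): s(log(4)) = 1/2.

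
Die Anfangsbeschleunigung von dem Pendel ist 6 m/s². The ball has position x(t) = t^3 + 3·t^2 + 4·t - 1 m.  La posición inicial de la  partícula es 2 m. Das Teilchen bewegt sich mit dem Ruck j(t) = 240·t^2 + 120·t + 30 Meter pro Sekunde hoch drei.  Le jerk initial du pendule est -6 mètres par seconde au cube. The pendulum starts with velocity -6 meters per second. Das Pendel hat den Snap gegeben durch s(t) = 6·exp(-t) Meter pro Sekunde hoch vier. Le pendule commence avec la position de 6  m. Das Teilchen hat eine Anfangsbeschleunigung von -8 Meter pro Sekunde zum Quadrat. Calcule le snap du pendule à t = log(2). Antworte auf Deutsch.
Aus der Gleichung für den Snap s(t) = 6·exp(-t), setzen wir t = log(2) ein und erhalten s = 3.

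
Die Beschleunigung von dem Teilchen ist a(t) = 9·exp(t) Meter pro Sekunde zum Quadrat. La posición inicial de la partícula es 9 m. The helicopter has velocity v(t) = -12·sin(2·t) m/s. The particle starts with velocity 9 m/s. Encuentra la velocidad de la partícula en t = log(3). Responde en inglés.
To solve this, we need to take 1 integral of our acceleration equation a(t) = 9·exp(t). Integrating acceleration and using the initial condition v(0) = 9, we get v(t) = 9·exp(t). Using v(t) = 9·exp(t) and substituting t = log(3), we find v = 27.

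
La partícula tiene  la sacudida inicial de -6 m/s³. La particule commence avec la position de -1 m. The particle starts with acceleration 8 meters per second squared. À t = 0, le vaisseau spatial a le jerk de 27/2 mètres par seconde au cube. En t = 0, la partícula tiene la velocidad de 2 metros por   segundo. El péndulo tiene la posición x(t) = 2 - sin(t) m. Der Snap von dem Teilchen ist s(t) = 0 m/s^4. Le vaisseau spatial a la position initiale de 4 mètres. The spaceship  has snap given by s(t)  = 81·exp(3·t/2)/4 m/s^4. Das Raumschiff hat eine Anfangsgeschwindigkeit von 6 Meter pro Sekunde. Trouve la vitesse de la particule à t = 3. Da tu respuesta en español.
Debemos encontrar la integral de nuestra ecuación del snap s(t) = 0 3 veces. La integral del snap es la sacudida. Usando j(0) = -6, obtenemos j(t) = -6. Integrando la sacudida y usando la condición inicial a(0) = 8, obtenemos a(t) = 8 - 6·t. La integral de la aceleración, con v(0) = 2, da la velocidad: v(t) = -3·t^2 + 8·t + 2. Usando v(t) = -3·t^2 + 8·t + 2 y sustituyendo t = 3, encontramos v = -1.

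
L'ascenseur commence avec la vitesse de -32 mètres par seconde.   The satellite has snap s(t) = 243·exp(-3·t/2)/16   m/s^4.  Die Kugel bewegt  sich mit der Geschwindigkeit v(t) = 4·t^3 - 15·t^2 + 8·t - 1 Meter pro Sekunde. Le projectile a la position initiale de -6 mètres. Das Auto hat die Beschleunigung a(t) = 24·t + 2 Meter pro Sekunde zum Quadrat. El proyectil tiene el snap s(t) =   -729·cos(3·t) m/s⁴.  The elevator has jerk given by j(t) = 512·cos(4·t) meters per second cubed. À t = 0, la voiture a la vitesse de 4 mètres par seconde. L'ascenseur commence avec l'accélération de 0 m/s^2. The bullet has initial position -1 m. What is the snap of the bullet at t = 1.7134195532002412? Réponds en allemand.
Ausgehend von der Geschwindigkeit v(t) = 4·t^3 - 15·t^2 + 8·t - 1, nehmen wir 3 Ableitungen. Mit d/dt von v(t) finden wir a(t) = 12·t^2 - 30·t + 8. Mit d/dt von a(t) finden wir j(t) = 24·t - 30. Mit d/dt von j(t) finden wir s(t) = 24. Aus der Gleichung für den Snap s(t) = 24, setzen wir t = 1.7134195532002412 ein und erhalten s = 24.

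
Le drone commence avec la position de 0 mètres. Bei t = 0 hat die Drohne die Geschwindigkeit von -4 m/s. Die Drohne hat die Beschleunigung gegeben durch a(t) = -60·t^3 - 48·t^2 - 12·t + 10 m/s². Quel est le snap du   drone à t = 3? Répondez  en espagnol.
Debemos derivar nuestra ecuación de la aceleración a(t) = -60·t^3 - 48·t^2 - 12·t + 10 2 veces. La derivada de la aceleración da la sacudida: j(t) = -180·t^2 - 96·t - 12. La derivada de la sacudida da el snap: s(t) = -360·t - 96. Usando s(t) = -360·t - 96 y sustituyendo t = 3, encontramos s = -1176.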